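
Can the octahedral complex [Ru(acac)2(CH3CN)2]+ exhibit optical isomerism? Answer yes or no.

An octahedron has six vertices in three trans pairs; every non-trans pair is cis.
Each acac is bidentate and must span two cis positions.
Working through the distinct placements yields 2 geometric isomers: CH3CN trans; CH3CN cis (chiral).
One of these lacks any improper symmetry element and so occurs as an enantiomeric pair, giving 2 + 1 = 3 stereoisomers in total.

yes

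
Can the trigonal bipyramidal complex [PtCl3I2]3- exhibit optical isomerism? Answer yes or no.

no

In a trigonal bipyramid the two axial positions differ from the three equatorial ones.
Working through the distinct placements yields 3 geometric isomers: I both equatorial; I one axial, one equatorial; I both axial.
Each arrangement has an internal mirror plane or centre of symmetry, so none is chiral.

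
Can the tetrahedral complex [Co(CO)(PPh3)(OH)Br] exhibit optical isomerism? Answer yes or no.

yes

All four vertices of a tetrahedron are equivalent and mutually adjacent, so cis/trans isomerism cannot arise.
Only one geometric arrangement is possible; it has no improper symmetry element, so it exists as a pair of enantiomers (2 stereoisomers).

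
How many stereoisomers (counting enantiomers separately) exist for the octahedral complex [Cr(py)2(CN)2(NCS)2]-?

In an octahedral complex each vertex has one trans partner and four cis neighbours.
Working through the distinct placements yields 5 geometric isomers: py trans, CN trans, NCS trans; py cis, CN trans, NCS cis; py trans, CN cis, NCS cis; py cis, CN cis, NCS cis (chiral); py cis, CN cis, NCS trans.
One of these lacks any improper symmetry element and so occurs as an enantiomeric pair, giving 5 + 1 = 6 stereoisomers in total.

6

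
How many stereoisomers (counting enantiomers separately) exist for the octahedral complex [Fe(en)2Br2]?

3

The six octahedral sites form three mutually perpendicular trans pairs.
Each en is bidentate and must span two cis positions.
Systematic placement gives 2 geometric isomers: Br trans; Br cis (chiral).
One of these lacks any improper symmetry element and so occurs as an enantiomeric pair, giving 2 + 1 = 3 stereoisomers in total.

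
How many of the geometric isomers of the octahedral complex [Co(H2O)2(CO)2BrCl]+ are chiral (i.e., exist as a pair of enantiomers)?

2

In an octahedral complex each vertex has one trans partner and four cis neighbours.
Working through the distinct placements yields 6 geometric isomers: H2O trans, CO cis; H2O cis, CO cis (3 arrangements, 2 chiral); H2O trans, CO trans; H2O cis, CO trans.
Of these, 2 lack any improper symmetry element and so occur as enantiomeric pairs, giving 6 + 2 = 8 stereoisomers in total.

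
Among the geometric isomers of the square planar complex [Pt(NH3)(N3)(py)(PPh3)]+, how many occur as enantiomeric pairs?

0

In a square planar complex each vertex has one trans partner and two cis neighbours.
The distinct arrangements are (3 in all): (N3/PPh3 trans, NH3/py trans); (N3/py trans, NH3/PPh3 trans); (N3/NH3 trans, PPh3/py trans).
Each arrangement has an internal mirror plane or centre of symmetry, so none is chiral.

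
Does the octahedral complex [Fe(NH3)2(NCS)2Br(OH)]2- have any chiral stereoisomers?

yes

Systematic placement gives 6 geometric isomers: NH3 cis, NCS cis (3 arrangements, 2 chiral); NH3 trans, NCS cis; NH3 cis, NCS trans; NH3 trans, NCS trans.
Of these, 2 lack any improper symmetry element and so occur as enantiomeric pairs, giving 6 + 2 = 8 stereoisomers in total.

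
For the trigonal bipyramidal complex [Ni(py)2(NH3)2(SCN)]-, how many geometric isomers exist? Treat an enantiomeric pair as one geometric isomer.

5

In a trigonal bipyramid the two axial positions differ from the three equatorial ones.
Exhaustive case analysis gives 5 geometric isomers.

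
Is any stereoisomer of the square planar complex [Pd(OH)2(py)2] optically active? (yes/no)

no

In a square planar complex each vertex has one trans partner and two cis neighbours.
Working through the distinct placements yields 2 geometric isomers: OH cis; OH trans.
Each arrangement has an internal mirror plane or centre of symmetry, so none is chiral.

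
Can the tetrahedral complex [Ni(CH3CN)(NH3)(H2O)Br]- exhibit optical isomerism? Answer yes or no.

yes

Only one geometric arrangement is possible; it has no improper symmetry element, so it exists as a pair of enantiomers (2 stereoisomers).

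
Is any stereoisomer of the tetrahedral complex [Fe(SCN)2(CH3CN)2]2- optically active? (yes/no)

no

In a tetrahedral complex all four positions are equivalent and every pair of ligands is adjacent — there is no cis/trans distinction.
Only one geometric arrangement is possible.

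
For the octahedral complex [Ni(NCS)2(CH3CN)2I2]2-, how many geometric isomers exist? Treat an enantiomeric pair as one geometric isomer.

5

In an octahedral complex each vertex has one trans partner and four cis neighbours.
Systematic placement gives 5 geometric isomers: NCS trans, CH3CN trans, I trans; NCS cis, CH3CN trans, I cis; NCS trans, CH3CN cis, I cis; NCS cis, CH3CN cis, I cis (chiral); NCS cis, CH3CN cis, I trans.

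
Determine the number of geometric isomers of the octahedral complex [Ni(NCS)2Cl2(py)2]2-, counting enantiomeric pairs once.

5

An octahedron has six vertices in three trans pairs; every non-trans pair is cis.
There are 5 geometric isomers: NCS trans, Cl trans, py trans; NCS cis, Cl trans, py cis; NCS cis, Cl cis, py trans; NCS cis, Cl cis, py cis (chiral); NCS trans, Cl cis, py cis.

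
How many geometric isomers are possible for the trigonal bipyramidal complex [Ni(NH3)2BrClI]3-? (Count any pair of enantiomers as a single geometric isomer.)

7

A trigonal bipyramid has two axial and three equatorial sites, which are chemically inequivalent.
Placing the ligands in turn and identifying arrangements related by rotation or reflection leaves 7 distinct geometric isomers.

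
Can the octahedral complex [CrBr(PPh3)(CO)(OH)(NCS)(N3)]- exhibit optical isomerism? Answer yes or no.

The six octahedral sites form three mutually perpendicular trans pairs.
Exhaustive case analysis gives 15 geometric isomers.
Of these, 15 lack any improper symmetry element and so occur as enantiomeric pairs, giving 15 + 15 = 30 stereoisomers in total.

yes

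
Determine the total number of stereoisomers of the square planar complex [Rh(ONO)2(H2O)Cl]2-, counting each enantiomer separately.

A square has two trans pairs of vertices; adjacent vertices are cis.
Working through the distinct placements yields 2 geometric isomers: ONO cis; ONO trans.
Each arrangement has an internal mirror plane or centre of symmetry, so none is chiral.

2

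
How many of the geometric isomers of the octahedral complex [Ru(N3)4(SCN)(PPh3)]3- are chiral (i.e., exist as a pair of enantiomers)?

The six octahedral sites form three mutually perpendicular trans pairs.
There are 2 geometric isomers: SCN and PPh3 mutually trans; SCN and PPh3 mutually cis.
Each arrangement has an internal mirror plane or centre of symmetry, so none is chiral.

0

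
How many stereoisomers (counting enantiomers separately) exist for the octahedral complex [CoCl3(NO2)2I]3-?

3

There are 3 geometric isomers: Cl mer, NO2 trans; Cl mer, NO2 cis; Cl fac, NO2 cis.
Each arrangement has an internal mirror plane or centre of symmetry, so none is chiral.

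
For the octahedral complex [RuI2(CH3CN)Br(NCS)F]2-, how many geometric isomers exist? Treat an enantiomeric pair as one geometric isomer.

9

Systematic enumeration (placing each ligand type in turn and discarding arrangements equivalent by rotation or reflection) gives 9 geometric isomers.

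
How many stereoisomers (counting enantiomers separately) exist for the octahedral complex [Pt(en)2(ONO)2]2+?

An octahedron has six vertices in three trans pairs; every non-trans pair is cis.
Each en is bidentate and must span two cis positions.
Systematic placement gives 2 geometric isomers: ONO trans; ONO cis (chiral).
One of these lacks any improper symmetry element and so occurs as an enantiomeric pair, giving 2 + 1 = 3 stereoisomers in total.

3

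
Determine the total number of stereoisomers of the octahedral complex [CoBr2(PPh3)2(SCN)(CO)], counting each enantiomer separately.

In an octahedral complex each vertex has one trans partner and four cis neighbours.
The distinct arrangements are (6 in all): Br trans, PPh3 cis; Br trans, PPh3 trans; Br cis, PPh3 cis (3 arrangements, 2 chiral); Br cis, PPh3 trans.
Of these, 2 lack any improper symmetry element and so occur as enantiomeric pairs, giving 6 + 2 = 8 stereoisomers in total.

8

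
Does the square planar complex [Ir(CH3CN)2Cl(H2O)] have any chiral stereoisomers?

no

Systematic placement gives 2 geometric isomers: CH3CN cis; CH3CN trans.
Each arrangement has an internal mirror plane or centre of symmetry, so none is chiral.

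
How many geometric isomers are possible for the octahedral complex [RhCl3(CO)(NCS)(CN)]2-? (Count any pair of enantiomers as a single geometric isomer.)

An octahedron has six vertices in three trans pairs; every non-trans pair is cis.
Working through the distinct placements yields 4 geometric isomers: Cl mer (3 arrangements); Cl fac (chiral).

4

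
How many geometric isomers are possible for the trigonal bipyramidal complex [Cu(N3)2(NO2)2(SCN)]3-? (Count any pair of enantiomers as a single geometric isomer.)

A trigonal bipyramid has two axial and three equatorial sites, which are chemically inequivalent.
Placing the ligands in turn and identifying arrangements related by rotation or reflection leaves 5 distinct geometric isomers.

5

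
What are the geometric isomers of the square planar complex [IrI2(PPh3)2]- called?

cis and trans

In a square planar complex each vertex has one trans partner and two cis neighbours.
There are 2 geometric isomers: I cis; I trans.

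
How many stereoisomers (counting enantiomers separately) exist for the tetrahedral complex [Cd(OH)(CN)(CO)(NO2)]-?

2

All four vertices of a tetrahedron are equivalent and mutually adjacent, so cis/trans isomerism cannot arise.
Only one geometric arrangement is possible; it has no improper symmetry element, so it exists as a pair of enantiomers (2 stereoisomers).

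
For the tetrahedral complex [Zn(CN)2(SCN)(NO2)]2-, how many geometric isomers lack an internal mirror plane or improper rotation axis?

In a tetrahedral complex all four positions are equivalent and every pair of ligands is adjacent — there is no cis/trans distinction.
Only one geometric arrangement is possible.

0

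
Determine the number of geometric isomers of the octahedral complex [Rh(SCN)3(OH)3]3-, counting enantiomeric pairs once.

An octahedron has six vertices in three trans pairs; every non-trans pair is cis.
Working through the distinct placements yields 2 geometric isomers: SCN mer; SCN fac.

2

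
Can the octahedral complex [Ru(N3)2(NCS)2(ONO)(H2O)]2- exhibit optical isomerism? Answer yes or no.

There are 6 geometric isomers: N3 cis, NCS cis (3 arrangements, 2 chiral); N3 cis, NCS trans; N3 trans, NCS cis; N3 trans, NCS trans.
Of these, 2 lack any improper symmetry element and so occur as enantiomeric pairs, giving 6 + 2 = 8 stereoisomers in total.

yes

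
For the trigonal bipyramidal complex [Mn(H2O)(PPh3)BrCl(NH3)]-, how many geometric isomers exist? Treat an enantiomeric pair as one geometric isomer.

Systematic enumeration (placing each ligand type in turn and discarding arrangements equivalent by rotation or reflection) gives 10 geometric isomers.

10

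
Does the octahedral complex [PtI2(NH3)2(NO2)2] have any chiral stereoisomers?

An octahedron has six vertices in three trans pairs; every non-trans pair is cis.
There are 5 geometric isomers: I trans, NH3 trans, NO2 trans; I trans, NH3 cis, NO2 cis; I cis, NH3 cis, NO2 trans; I cis, NH3 cis, NO2 cis (chiral); I cis, NH3 trans, NO2 cis.
One of these lacks any improper symmetry element and so occurs as an enantiomeric pair, giving 5 + 1 = 6 stereoisomers in total.

yes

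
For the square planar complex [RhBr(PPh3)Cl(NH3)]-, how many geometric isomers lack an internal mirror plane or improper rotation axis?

There are 3 geometric isomers: (Br/NH3 trans, Cl/PPh3 trans); (Br/PPh3 trans, Cl/NH3 trans); (Br/Cl trans, NH3/PPh3 trans).
Each arrangement has an internal mirror plane or centre of symmetry, so none is chiral.

0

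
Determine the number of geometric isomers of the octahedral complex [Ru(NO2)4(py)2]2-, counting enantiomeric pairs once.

The six octahedral sites form three mutually perpendicular trans pairs.
Working through the distinct placements yields 2 geometric isomers: py trans; py cis.

2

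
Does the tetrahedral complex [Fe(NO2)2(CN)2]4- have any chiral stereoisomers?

no

Only one geometric arrangement is possible.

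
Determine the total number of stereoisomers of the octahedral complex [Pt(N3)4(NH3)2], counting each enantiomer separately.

2

An octahedron has six vertices in three trans pairs; every non-trans pair is cis.
Working through the distinct placements yields 2 geometric isomers: NH3 trans; NH3 cis.
Each arrangement has an internal mirror plane or centre of symmetry, so none is chiral.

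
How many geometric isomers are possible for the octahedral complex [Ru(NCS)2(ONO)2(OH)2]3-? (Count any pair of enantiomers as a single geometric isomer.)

The six octahedral sites form three mutually perpendicular trans pairs.
The distinct arrangements are (5 in all): NCS trans, ONO trans, OH trans; NCS trans, ONO cis, OH cis; NCS cis, ONO trans, OH cis; NCS cis, ONO cis, OH cis (chiral); NCS cis, ONO cis, OH trans.

5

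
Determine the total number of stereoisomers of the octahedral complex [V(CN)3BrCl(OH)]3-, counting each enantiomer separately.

5

In an octahedral complex each vertex has one trans partner and four cis neighbours.
The distinct arrangements are (4 in all): CN mer (3 arrangements); CN fac (chiral).
One of these lacks any improper symmetry element and so occurs as an enantiomeric pair, giving 4 + 1 = 5 stereoisomers in total.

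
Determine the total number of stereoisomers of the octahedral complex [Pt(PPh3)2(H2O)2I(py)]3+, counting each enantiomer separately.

An octahedron has six vertices in three trans pairs; every non-trans pair is cis.
Systematic placement gives 6 geometric isomers: PPh3 cis, H2O trans; PPh3 trans, H2O trans; PPh3 cis, H2O cis (3 arrangements, 2 chiral); PPh3 trans, H2O cis.
Of these, 2 lack any improper symmetry element and so occur as enantiomeric pairs, giving 6 + 2 = 8 stereoisomers in total.

8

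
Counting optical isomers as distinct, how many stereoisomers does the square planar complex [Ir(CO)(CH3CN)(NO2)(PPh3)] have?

3

A square has two trans pairs of vertices; adjacent vertices are cis.
The distinct arrangements are (3 in all): (CH3CN/NO2 trans, CO/PPh3 trans); (CH3CN/PPh3 trans, CO/NO2 trans); (CH3CN/CO trans, NO2/PPh3 trans).
Each arrangement has an internal mirror plane or centre of symmetry, so none is chiral.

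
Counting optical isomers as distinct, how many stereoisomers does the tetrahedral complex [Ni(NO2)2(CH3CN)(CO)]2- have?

1

All four vertices of a tetrahedron are equivalent and mutually adjacent, so cis/trans isomerism cannot arise.
Only one geometric arrangement is possible.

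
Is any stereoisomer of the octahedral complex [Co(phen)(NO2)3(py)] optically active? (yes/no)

The six octahedral sites form three mutually perpendicular trans pairs.
Each phen is bidentate and must span two cis positions.
The distinct arrangements are (2 in all): NO2 mer; NO2 fac.
Each arrangement has an internal mirror plane or centre of symmetry, so none is chiral.

no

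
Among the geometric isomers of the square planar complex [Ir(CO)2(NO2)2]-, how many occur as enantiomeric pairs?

0

A square has two trans pairs of vertices; adjacent vertices are cis.
The distinct arrangements are (2 in all): CO cis; CO trans.
Each arrangement has an internal mirror plane or centre of symmetry, so none is chiral.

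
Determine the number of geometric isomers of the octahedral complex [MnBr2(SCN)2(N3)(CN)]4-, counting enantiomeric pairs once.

The six octahedral sites form three mutually perpendicular trans pairs.
Systematic placement gives 6 geometric isomers: Br trans, SCN trans; Br trans, SCN cis; Br cis, SCN trans; Br cis, SCN cis (3 arrangements, 2 chiral).

6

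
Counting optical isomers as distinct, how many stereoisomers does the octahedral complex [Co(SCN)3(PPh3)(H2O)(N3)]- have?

5

In an octahedral complex each vertex has one trans partner and four cis neighbours.
Working through the distinct placements yields 4 geometric isomers: SCN mer (3 arrangements); SCN fac (chiral).
One of these lacks any improper symmetry element and so occurs as an enantiomeric pair, giving 4 + 1 = 5 stereoisomers in total.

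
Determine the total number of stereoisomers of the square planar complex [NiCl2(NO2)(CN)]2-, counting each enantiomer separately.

In a square planar complex each vertex has one trans partner and two cis neighbours.
Working through the distinct placements yields 2 geometric isomers: Cl cis; Cl trans.
Each arrangement has an internal mirror plane or centre of symmetry, so none is chiral.

2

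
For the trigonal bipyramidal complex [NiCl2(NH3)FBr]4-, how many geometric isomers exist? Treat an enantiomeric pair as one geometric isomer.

7

A trigonal bipyramid has two axial and three equatorial sites, which are chemically inequivalent.
Placing the ligands in turn and identifying arrangements related by rotation or reflection leaves 7 distinct geometric isomers.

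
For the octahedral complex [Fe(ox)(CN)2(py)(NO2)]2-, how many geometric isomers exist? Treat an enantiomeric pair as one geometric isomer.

An octahedron has six vertices in three trans pairs; every non-trans pair is cis.
Each ox is bidentate and must span two cis positions.
Working through the distinct placements yields 4 geometric isomers: CN trans; CN cis (3 arrangements, 2 chiral).

4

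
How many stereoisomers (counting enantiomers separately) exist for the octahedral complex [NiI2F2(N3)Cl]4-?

An octahedron has six vertices in three trans pairs; every non-trans pair is cis.
Systematic placement gives 6 geometric isomers: I cis, F cis (3 arrangements, 2 chiral); I trans, F cis; I cis, F trans; I trans, F trans.
Of these, 2 lack any improper symmetry element and so occur as enantiomeric pairs, giving 6 + 2 = 8 stereoisomers in total.

8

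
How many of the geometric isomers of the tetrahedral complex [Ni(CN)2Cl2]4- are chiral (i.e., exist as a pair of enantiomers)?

0

All four vertices of a tetrahedron are equivalent and mutually adjacent, so cis/trans isomerism cannot arise.
Only one geometric arrangement is possible.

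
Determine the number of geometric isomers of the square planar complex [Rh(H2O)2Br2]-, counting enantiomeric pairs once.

A square has two trans pairs of vertices; adjacent vertices are cis.
Systematic placement gives 2 geometric isomers: H2O cis; H2O trans.

2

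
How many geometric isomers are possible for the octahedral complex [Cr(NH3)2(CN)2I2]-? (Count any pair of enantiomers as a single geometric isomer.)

The distinct arrangements are (5 in all): NH3 trans, CN trans, I trans; NH3 cis, CN trans, I cis; NH3 trans, CN cis, I cis; NH3 cis, CN cis, I cis (chiral); NH3 cis, CN cis, I trans.

5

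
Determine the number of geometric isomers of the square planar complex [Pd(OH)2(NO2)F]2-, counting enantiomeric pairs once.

2

In a square planar complex each vertex has one trans partner and two cis neighbours.
The distinct arrangements are (2 in all): OH cis; OH trans.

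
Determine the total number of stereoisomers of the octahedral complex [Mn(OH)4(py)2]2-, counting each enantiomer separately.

2

Working through the distinct placements yields 2 geometric isomers: py trans; py cis.
Each arrangement has an internal mirror plane or centre of symmetry, so none is chiral.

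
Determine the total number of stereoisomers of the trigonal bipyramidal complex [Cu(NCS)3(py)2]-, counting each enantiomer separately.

In a trigonal bipyramid the two axial positions differ from the three equatorial ones.
The distinct arrangements are (3 in all): py both equatorial; py one axial, one equatorial; py both axial.
Each arrangement has an internal mirror plane or centre of symmetry, so none is chiral.

3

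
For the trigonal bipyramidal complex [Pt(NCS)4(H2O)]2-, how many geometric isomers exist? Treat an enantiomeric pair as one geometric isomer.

A trigonal bipyramid has two axial and three equatorial sites, which are chemically inequivalent.
There are 2 geometric isomers: H2O axial; H2O equatorial.

2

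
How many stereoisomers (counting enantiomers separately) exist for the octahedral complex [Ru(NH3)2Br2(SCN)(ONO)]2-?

Working through the distinct placements yields 6 geometric isomers: NH3 trans, Br trans; NH3 cis, Br trans; NH3 cis, Br cis (3 arrangements, 2 chiral); NH3 trans, Br cis.
Of these, 2 lack any improper symmetry element and so occur as enantiomeric pairs, giving 6 + 2 = 8 stereoisomers in total.

8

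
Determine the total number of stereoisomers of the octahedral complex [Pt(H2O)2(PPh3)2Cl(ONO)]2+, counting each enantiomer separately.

There are 6 geometric isomers: H2O cis, PPh3 trans; H2O cis, PPh3 cis (3 arrangements, 2 chiral); H2O trans, PPh3 trans; H2O trans, PPh3 cis.
Of these, 2 lack any improper symmetry element and so occur as enantiomeric pairs, giving 6 + 2 = 8 stereoisomers in total.

8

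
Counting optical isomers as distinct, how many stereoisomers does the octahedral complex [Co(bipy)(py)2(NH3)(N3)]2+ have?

In an octahedral complex each vertex has one trans partner and four cis neighbours.
Each bipy is bidentate and must span two cis positions.
Working through the distinct placements yields 4 geometric isomers: py cis (3 arrangements, 2 chiral); py trans.
Of these, 2 lack any improper symmetry element and so occur as enantiomeric pairs, giving 4 + 2 = 6 stereoisomers in total.

6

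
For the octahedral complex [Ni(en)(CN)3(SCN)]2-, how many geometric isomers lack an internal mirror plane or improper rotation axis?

0

Each en is bidentate and must span two cis positions.
The distinct arrangements are (2 in all): CN mer; CN fac.
Each arrangement has an internal mirror plane or centre of symmetry, so none is chiral.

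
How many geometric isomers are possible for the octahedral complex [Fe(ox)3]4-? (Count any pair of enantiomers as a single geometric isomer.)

An octahedron has six vertices in three trans pairs; every non-trans pair is cis.
Each ox is bidentate and must span two cis positions.
Only one geometric arrangement is possible; it has no improper symmetry element, so it exists as a pair of enantiomers (2 stereoisomers).

1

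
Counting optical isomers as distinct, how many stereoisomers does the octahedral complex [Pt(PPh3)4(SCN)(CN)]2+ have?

The distinct arrangements are (2 in all): SCN and CN mutually cis; SCN and CN mutually trans.
Each arrangement has an internal mirror plane or centre of symmetry, so none is chiral.

2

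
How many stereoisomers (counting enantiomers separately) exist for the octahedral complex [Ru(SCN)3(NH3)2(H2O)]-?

3

The distinct arrangements are (3 in all): SCN mer, NH3 cis; SCN mer, NH3 trans; SCN fac, NH3 cis.
Each arrangement has an internal mirror plane or centre of symmetry, so none is chiral.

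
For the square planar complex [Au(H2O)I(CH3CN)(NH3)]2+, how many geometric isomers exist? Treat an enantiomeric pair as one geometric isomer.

Working through the distinct placements yields 3 geometric isomers: (CH3CN/I trans, H2O/NH3 trans); (CH3CN/NH3 trans, H2O/I trans); (CH3CN/H2O trans, I/NH3 trans).

3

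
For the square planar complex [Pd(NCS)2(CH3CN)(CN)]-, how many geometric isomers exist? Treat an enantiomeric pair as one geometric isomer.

In a square planar complex each vertex has one trans partner and two cis neighbours.
There are 2 geometric isomers: NCS cis; NCS trans.

2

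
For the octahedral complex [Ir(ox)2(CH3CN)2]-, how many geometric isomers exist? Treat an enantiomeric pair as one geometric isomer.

2

In an octahedral complex each vertex has one trans partner and four cis neighbours.
Each ox is bidentate and must span two cis positions.
There are 2 geometric isomers: CH3CN trans; CH3CN cis (chiral).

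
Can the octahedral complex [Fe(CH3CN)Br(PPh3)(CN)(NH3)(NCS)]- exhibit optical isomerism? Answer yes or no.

yes

The six octahedral sites form three mutually perpendicular trans pairs.
Exhaustive case analysis gives 15 geometric isomers.
Of these, 15 lack any improper symmetry element and so occur as enantiomeric pairs, giving 15 + 15 = 30 stereoisomers in total.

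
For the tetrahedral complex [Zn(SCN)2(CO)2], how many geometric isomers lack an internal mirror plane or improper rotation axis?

0

In a tetrahedral complex all four positions are equivalent and every pair of ligands is adjacent — there is no cis/trans distinction.
Only one geometric arrangement is possible.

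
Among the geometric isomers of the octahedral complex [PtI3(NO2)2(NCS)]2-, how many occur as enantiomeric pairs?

In an octahedral complex each vertex has one trans partner and four cis neighbours.
There are 3 geometric isomers: I mer, NO2 trans; I mer, NO2 cis; I fac, NO2 cis.
Each arrangement has an internal mirror plane or centre of symmetry, so none is chiral.

0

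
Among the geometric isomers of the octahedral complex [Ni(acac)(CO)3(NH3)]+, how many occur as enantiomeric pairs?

In an octahedral complex each vertex has one trans partner and four cis neighbours.
Each acac is bidentate and must span two cis positions.
There are 2 geometric isomers: CO mer; CO fac.
Each arrangement has an internal mirror plane or centre of symmetry, so none is chiral.

0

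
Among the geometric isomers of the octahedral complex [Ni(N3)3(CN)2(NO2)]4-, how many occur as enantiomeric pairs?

0

The six octahedral sites form three mutually perpendicular trans pairs.
Working through the distinct placements yields 3 geometric isomers: N3 mer, CN trans; N3 fac, CN cis; N3 mer, CN cis.
Each arrangement has an internal mirror plane or centre of symmetry, so none is chiral.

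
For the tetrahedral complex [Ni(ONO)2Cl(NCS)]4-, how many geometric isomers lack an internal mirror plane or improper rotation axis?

0

Only one geometric arrangement is possible.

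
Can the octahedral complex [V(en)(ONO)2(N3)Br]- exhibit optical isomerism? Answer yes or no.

In an octahedral complex each vertex has one trans partner and four cis neighbours.
Each en is bidentate and must span two cis positions.
Working through the distinct placements yields 4 geometric isomers: ONO cis (3 arrangements, 2 chiral); ONO trans.
Of these, 2 lack any improper symmetry element and so occur as enantiomeric pairs, giving 4 + 2 = 6 stereoisomers in total.

yes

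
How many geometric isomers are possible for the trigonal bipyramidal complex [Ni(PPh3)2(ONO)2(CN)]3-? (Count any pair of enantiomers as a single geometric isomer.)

A trigonal bipyramid has two axial and three equatorial sites, which are chemically inequivalent.
Exhaustive case analysis gives 5 geometric isomers.

5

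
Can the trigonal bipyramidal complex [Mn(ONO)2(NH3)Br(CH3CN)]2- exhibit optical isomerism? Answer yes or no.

yes

A trigonal bipyramid has two axial and three equatorial sites, which are chemically inequivalent.
Exhaustive case analysis gives 7 geometric isomers.
Of these, 3 lack any improper symmetry element and so occur as enantiomeric pairs, giving 7 + 3 = 10 stereoisomers in total.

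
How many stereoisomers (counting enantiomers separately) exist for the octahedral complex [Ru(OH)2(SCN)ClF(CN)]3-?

15

An octahedron has six vertices in three trans pairs; every non-trans pair is cis.
Systematic enumeration (placing each ligand type in turn and discarding arrangements equivalent by rotation or reflection) gives 9 geometric isomers.
Of these, 6 lack any improper symmetry element and so occur as enantiomeric pairs, giving 9 + 6 = 15 stereoisomers in total.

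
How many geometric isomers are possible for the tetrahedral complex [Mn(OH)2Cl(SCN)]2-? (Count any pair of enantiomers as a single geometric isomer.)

All four vertices of a tetrahedron are equivalent and mutually adjacent, so cis/trans isomerism cannot arise.
Only one geometric arrangement is possible.

1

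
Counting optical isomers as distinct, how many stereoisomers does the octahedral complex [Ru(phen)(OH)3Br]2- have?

2

The six octahedral sites form three mutually perpendicular trans pairs.
Each phen is bidentate and must span two cis positions.
Systematic placement gives 2 geometric isomers: OH fac; OH mer.
Each arrangement has an internal mirror plane or centre of symmetry, so none is chiral.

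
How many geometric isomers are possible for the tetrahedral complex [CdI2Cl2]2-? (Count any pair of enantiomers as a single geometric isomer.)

All four vertices of a tetrahedron are equivalent and mutually adjacent, so cis/trans isomerism cannot arise.
Only one geometric arrangement is possible.

1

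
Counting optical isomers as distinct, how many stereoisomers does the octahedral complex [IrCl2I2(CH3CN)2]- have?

An octahedron has six vertices in three trans pairs; every non-trans pair is cis.
The distinct arrangements are (5 in all): Cl trans, I trans, CH3CN trans; Cl cis, I cis, CH3CN trans; Cl cis, I trans, CH3CN cis; Cl cis, I cis, CH3CN cis (chiral); Cl trans, I cis, CH3CN cis.
One of these lacks any improper symmetry element and so occurs as an enantiomeric pair, giving 5 + 1 = 6 stereoisomers in total.

6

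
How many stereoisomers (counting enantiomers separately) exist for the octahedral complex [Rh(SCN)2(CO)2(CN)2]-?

An octahedron has six vertices in three trans pairs; every non-trans pair is cis.
Working through the distinct placements yields 5 geometric isomers: SCN trans, CO trans, CN trans; SCN cis, CO cis, CN trans; SCN trans, CO cis, CN cis; SCN cis, CO cis, CN cis (chiral); SCN cis, CO trans, CN cis.
One of these lacks any improper symmetry element and so occurs as an enantiomeric pair, giving 5 + 1 = 6 stereoisomers in total.

6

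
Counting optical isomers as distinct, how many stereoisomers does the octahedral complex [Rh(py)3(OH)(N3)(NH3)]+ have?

An octahedron has six vertices in three trans pairs; every non-trans pair is cis.
There are 4 geometric isomers: py mer (3 arrangements); py fac (chiral).
One of these lacks any improper symmetry element and so occurs as an enantiomeric pair, giving 4 + 1 = 5 stereoisomers in total.

5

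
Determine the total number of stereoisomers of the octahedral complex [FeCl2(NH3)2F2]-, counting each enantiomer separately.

An octahedron has six vertices in three trans pairs; every non-trans pair is cis.
The distinct arrangements are (5 in all): Cl trans, NH3 trans, F trans; Cl trans, NH3 cis, F cis; Cl cis, NH3 trans, F cis; Cl cis, NH3 cis, F cis (chiral); Cl cis, NH3 cis, F trans.
One of these lacks any improper symmetry element and so occurs as an enantiomeric pair, giving 5 + 1 = 6 stereoisomers in total.

6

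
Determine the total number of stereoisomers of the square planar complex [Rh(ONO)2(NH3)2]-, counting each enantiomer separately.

A square has two trans pairs of vertices; adjacent vertices are cis.
The distinct arrangements are (2 in all): ONO cis; ONO trans.
Each arrangement has an internal mirror plane or centre of symmetry, so none is chiral.

2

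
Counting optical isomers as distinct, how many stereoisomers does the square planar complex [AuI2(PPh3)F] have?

2

A square has two trans pairs of vertices; adjacent vertices are cis.
Working through the distinct placements yields 2 geometric isomers: I cis; I trans.
Each arrangement has an internal mirror plane or centre of symmetry, so none is chiral.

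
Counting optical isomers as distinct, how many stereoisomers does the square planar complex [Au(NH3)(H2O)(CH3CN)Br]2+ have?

A square has two trans pairs of vertices; adjacent vertices are cis.
The distinct arrangements are (3 in all): (Br/H2O trans, CH3CN/NH3 trans); (Br/NH3 trans, CH3CN/H2O trans); (Br/CH3CN trans, H2O/NH3 trans).
Each arrangement has an internal mirror plane or centre of symmetry, so none is chiral.

3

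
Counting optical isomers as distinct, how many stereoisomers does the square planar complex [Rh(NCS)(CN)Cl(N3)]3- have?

3

A square has two trans pairs of vertices; adjacent vertices are cis.
The distinct arrangements are (3 in all): (CN/N3 trans, Cl/NCS trans); (CN/NCS trans, Cl/N3 trans); (CN/Cl trans, N3/NCS trans).
Each arrangement has an internal mirror plane or centre of symmetry, so none is chiral.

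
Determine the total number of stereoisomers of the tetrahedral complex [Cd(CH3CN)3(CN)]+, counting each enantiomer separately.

In a tetrahedral complex all four positions are equivalent and every pair of ligands is adjacent — there is no cis/trans distinction.
Only one geometric arrangement is possible.

1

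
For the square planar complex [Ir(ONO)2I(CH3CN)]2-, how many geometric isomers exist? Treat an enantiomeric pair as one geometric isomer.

In a square planar complex each vertex has one trans partner and two cis neighbours.
Working through the distinct placements yields 2 geometric isomers: ONO cis; ONO trans.

2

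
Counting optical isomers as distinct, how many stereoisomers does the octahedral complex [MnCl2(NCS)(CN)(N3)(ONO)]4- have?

15

The six octahedral sites form three mutually perpendicular trans pairs.
Placing the ligands in turn and identifying arrangements related by rotation or reflection leaves 9 distinct geometric isomers.
Of these, 6 lack any improper symmetry element and so occur as enantiomeric pairs, giving 9 + 6 = 15 stereoisomers in total.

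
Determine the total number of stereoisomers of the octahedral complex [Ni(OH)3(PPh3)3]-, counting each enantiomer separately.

The distinct arrangements are (2 in all): OH mer; OH fac.
Each arrangement has an internal mirror plane or centre of symmetry, so none is chiral.

2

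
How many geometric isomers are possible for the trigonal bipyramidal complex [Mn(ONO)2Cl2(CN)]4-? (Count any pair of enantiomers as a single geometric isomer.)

Placing the ligands in turn and identifying arrangements related by rotation or reflection leaves 5 distinct geometric isomers.

5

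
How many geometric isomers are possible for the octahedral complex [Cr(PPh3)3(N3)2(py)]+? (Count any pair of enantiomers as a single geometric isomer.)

3

The distinct arrangements are (3 in all): PPh3 mer, N3 trans; PPh3 fac, N3 cis; PPh3 mer, N3 cis.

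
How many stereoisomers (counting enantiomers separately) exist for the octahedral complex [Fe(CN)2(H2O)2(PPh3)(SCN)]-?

An octahedron has six vertices in three trans pairs; every non-trans pair is cis.
The distinct arrangements are (6 in all): CN trans, H2O trans; CN trans, H2O cis; CN cis, H2O cis (3 arrangements, 2 chiral); CN cis, H2O trans.
Of these, 2 lack any improper symmetry element and so occur as enantiomeric pairs, giving 6 + 2 = 8 stereoisomers in total.

8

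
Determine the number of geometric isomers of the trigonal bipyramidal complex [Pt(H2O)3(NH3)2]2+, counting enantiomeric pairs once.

In a trigonal bipyramid the two axial positions differ from the three equatorial ones.
The distinct arrangements are (3 in all): NH3 both equatorial; NH3 one axial, one equatorial; NH3 both axial.

3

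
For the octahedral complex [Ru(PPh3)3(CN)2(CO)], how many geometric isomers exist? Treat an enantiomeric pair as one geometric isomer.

In an octahedral complex each vertex has one trans partner and four cis neighbours.
The distinct arrangements are (3 in all): PPh3 mer, CN trans; PPh3 mer, CN cis; PPh3 fac, CN cis.

3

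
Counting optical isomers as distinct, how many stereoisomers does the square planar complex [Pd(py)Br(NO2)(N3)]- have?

A square has two trans pairs of vertices; adjacent vertices are cis.
The distinct arrangements are (3 in all): (Br/NO2 trans, N3/py trans); (Br/py trans, N3/NO2 trans); (Br/N3 trans, NO2/py trans).
Each arrangement has an internal mirror plane or centre of symmetry, so none is chiral.

3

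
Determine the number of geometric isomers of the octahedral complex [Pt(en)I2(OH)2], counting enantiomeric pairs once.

3

The six octahedral sites form three mutually perpendicular trans pairs.
Each en is bidentate and must span two cis positions.
There are 3 geometric isomers: I trans, OH cis; I cis, OH cis (chiral); I cis, OH trans.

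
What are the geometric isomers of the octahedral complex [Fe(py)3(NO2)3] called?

fac and mer

An octahedron has six vertices in three trans pairs; every non-trans pair is cis.
Systematic placement gives 2 geometric isomers: py mer; py fac.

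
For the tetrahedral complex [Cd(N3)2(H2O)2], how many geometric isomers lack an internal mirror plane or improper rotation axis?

All four vertices of a tetrahedron are equivalent and mutually adjacent, so cis/trans isomerism cannot arise.
Only one geometric arrangement is possible.

0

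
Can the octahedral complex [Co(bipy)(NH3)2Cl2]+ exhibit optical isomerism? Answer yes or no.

yes

In an octahedral complex each vertex has one trans partner and four cis neighbours.
Each bipy is bidentate and must span two cis positions.
There are 3 geometric isomers: NH3 cis, Cl trans; NH3 cis, Cl cis (chiral); NH3 trans, Cl cis.
One of these lacks any improper symmetry element and so occurs as an enantiomeric pair, giving 3 + 1 = 4 stereoisomers in total.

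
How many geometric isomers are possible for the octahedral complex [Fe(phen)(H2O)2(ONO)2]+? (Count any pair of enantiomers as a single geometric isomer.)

An octahedron has six vertices in three trans pairs; every non-trans pair is cis.
Each phen is bidentate and must span two cis positions.
There are 3 geometric isomers: H2O trans, ONO cis; H2O cis, ONO cis (chiral); H2O cis, ONO trans.

3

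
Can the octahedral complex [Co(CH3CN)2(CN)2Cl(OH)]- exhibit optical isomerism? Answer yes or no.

Systematic placement gives 6 geometric isomers: CH3CN trans, CN trans; CH3CN trans, CN cis; CH3CN cis, CN cis (3 arrangements, 2 chiral); CH3CN cis, CN trans.
Of these, 2 lack any improper symmetry element and so occur as enantiomeric pairs, giving 6 + 2 = 8 stereoisomers in total.

yes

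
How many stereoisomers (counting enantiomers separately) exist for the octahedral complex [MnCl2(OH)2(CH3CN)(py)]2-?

8

An octahedron has six vertices in three trans pairs; every non-trans pair is cis.
The distinct arrangements are (6 in all): Cl cis, OH cis (3 arrangements, 2 chiral); Cl cis, OH trans; Cl trans, OH cis; Cl trans, OH trans.
Of these, 2 lack any improper symmetry element and so occur as enantiomeric pairs, giving 6 + 2 = 8 stereoisomers in total.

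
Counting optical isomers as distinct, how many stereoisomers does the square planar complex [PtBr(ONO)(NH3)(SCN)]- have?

3

A square has two trans pairs of vertices; adjacent vertices are cis.
Systematic placement gives 3 geometric isomers: (Br/ONO trans, NH3/SCN trans); (Br/SCN trans, NH3/ONO trans); (Br/NH3 trans, ONO/SCN trans).
Each arrangement has an internal mirror plane or centre of symmetry, so none is chiral.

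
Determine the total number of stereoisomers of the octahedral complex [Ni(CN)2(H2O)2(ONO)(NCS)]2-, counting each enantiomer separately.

8

In an octahedral complex each vertex has one trans partner and four cis neighbours.
The distinct arrangements are (6 in all): CN trans, H2O trans; CN trans, H2O cis; CN cis, H2O cis (3 arrangements, 2 chiral); CN cis, H2O trans.
Of these, 2 lack any improper symmetry element and so occur as enantiomeric pairs, giving 6 + 2 = 8 stereoisomers in total.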